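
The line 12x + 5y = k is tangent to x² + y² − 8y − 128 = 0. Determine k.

For a tangent, require d(centre, line) = r = 12.
|12·0 + 5·4 − k| / √169 = 12
|k − (20)| = 12·13, so k = 176 or k = −136.

k = −136 or k = 176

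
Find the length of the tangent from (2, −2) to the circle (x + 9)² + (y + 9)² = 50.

2√30

Centre (−9, −9), r² = 50. |PO|² = (11)² + (7)² = 170.
Power of the point: PT² = |PO|² − r² = 120, so PT = 2√30.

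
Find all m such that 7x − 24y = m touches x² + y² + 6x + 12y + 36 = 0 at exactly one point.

m = 48 or m = 198

Tangency holds when the distance from the centre (−3, −6) to the line equals the radius 3:
|7·(−3) − 24·(−6) − m| / √625 = 3
|m − (123)| = 3·25, so m = 198 or m = 48.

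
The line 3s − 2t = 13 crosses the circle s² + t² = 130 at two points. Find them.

From the line, t = (−13 + 3s)/2. Substituting:
13s² − 78s − 351 = 0  ⟹  s² − 6s − 27 = 0
s = 9 or s = −3, giving (9, 7) and (−3, −11).

(−3, −11) and (9, 7)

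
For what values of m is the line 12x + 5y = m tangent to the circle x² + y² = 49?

The line touches the circle iff its distance from (0, 0) is 7:
|12·0 + 5·0 − m| / √169 = 7
|m| = 7·13, so m = 91 or m = −91.

m = −91 or m = 91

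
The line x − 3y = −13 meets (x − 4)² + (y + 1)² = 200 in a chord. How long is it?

The distance from (4, −1) to the line is 20/√10, and r² = 200.
Chord = 2√(r² − d²) = 2·√(160) = 8√10.

8√10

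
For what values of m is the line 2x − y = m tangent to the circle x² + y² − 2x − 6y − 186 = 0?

The line touches the circle iff its distance from (1, 3) is 14:
|2·1 − 1·3 − m| / √5 = 14
|m − (−1)| = 14√5.

m = −1 ± 14√5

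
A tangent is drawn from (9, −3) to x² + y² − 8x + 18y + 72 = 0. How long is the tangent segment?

6

The centre is (4, −9) and r = 5. The square of the distance from P to the centre is 25 + 36 = 61.
Power of the point: PT² = |PO|² − r² = 36, so PT = 6.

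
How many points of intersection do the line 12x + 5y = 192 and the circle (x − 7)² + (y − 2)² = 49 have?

Centre (7, 2), r² = 49. Distance² from centre to line = (−98)²/169 = 9604/169.
Since d² > r², the line lies outside the circle.

0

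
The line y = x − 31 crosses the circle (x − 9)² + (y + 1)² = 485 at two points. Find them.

(8, −23) and (31, 0)

From the line, y = x − 31. Substituting:
2x² − 78x + 496 = 0  ⟹  x² − 39x + 248 = 0
x = 31 or x = 8, giving (31, 0) and (8, −23).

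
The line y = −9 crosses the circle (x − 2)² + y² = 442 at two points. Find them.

(−17, −9) and (21, −9)

From the line, y = −9. Substituting:
x² − 4x − 357 = 0
x = 21 or x = −17, giving (21, −9) and (−17, −9).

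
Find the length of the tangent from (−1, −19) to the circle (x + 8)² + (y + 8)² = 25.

Centre (−8, −8), r² = 25. |PO|² = (7)² + (−11)² = 170.
By the tangent–radius right angle, tangent length = √(|PO|² − r²) = √145.

√145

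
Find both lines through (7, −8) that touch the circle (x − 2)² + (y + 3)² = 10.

Let a tangent through (7, −8) have slope m. Its distance from (2, −3) must equal √10:
[m·(−5) − (5)]² = 10(m² + 1)
3m² + 10m + 3 = 0, so m = −1/3 or m = −3.
Through (7, −8) these give x + 3y = −17 and 3x + y = 13.

x + 3y = −17 and 3x + y = 13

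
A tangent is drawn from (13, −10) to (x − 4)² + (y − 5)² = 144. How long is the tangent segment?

The centre is (4, 5) and r = 12. The square of the distance from P to the centre is 81 + 225 = 306.
The tangent meets the radius at right angles, so tangent² = |PO|² − r² = 306 − 144 = 162.

9√2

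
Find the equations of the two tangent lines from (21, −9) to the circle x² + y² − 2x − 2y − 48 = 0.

x + y = 12 and x + 7y = −42

A line y − (−9) = m(x − (21)) is tangent when its distance from (1, 1) is 5√2:
(−20m − (10))² = 50(m² + 1)
7m² + 8m + 1 = 0, so m = −1 or m = −1/7.
Through (21, −9) these give x + y = 12 and x + 7y = −42.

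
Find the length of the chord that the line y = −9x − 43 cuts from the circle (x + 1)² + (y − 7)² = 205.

3√82

The distance from (−1, 7) to the line is 41/√82, and r² = 205.
Chord = 2√(r² − d²) = 2·√(369/2) = 3√82.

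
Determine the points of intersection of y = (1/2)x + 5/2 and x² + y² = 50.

From the line, y = (5 + x)/2. Substituting:
5x² + 10x − 175 = 0  ⟹  x² + 2x − 35 = 0
x = 5 or x = −7, giving (5, 5) and (−7, −1).

(−7, −1) and (5, 5)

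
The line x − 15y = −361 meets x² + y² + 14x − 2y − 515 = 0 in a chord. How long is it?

Express y = (361 + x)/15 and substitute into the circle:
226x² + 3842x + 3616 = 0  ⟹  x² + 17x + 16 = 0
x = −1 or x = −16, giving (−1, 24) and (−16, 23).
|(−1, 24) − (−16, 23)| = √((15)² + (1)²) = √226.

√226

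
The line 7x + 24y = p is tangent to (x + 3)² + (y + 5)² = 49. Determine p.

p = −316 or p = 34

The line touches the circle iff its distance from (−3, −5) is 7:
|7·(−3) + 24·(−5) − p| / √625 = 7
|p − (−141)| = 7·25, so p = 34 or p = −316.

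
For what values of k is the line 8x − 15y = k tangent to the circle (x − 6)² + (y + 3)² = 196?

k = −145 or k = 331

Tangency holds when the distance from the centre (6, −3) to the line equals the radius 14:
|8·6 − 15·(−3) − k| / √289 = 14
|k − (93)| = 14·17, so k = 331 or k = −145.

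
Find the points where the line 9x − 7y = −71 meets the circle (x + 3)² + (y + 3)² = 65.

(−11, −4) and (−4, 5)

Express y = (71 + 9x)/7 and substitute into the circle:
130x² + 1950x + 5720 = 0  ⟹  x² + 15x + 44 = 0
x = −4 or x = −11, giving (−4, 5) and (−11, −4).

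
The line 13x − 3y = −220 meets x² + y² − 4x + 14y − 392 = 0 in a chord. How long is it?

√178

From the line, y = (220 + 13x)/3. Substituting:
178x² + 6230x + 54112 = 0  ⟹  x² + 35x + 304 = 0
x = −16 or x = −19, giving (−16, 4) and (−19, −9).
Chord length = distance between (−16, 4) and (−19, −9) = √178 = √178.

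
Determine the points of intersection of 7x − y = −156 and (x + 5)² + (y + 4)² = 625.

From the line, y = 7x + 156. Substituting:
50x² + 2250x + 25000 = 0  ⟹  x² + 45x + 500 = 0
x = −20 or x = −25, giving (−20, 16) and (−25, −19).

(−25, −19) and (−20, 16)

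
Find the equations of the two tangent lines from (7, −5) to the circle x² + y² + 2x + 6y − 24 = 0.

5x + 3y = 20 and 3x − 5y = 46

A line y − (−5) = m(x − (7)) is tangent when its distance from (−1, −3) is √34:
(−8m − (2))² = 34(m² + 1)
15m² + 16m − 15 = 0, so m = −5/3 or m = 3/5.
With m = −5/3: 5x + 3y = 20. With m = 3/5: 3x − 5y = 46.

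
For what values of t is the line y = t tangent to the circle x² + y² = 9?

For a tangent, require d(centre, line) = r = 3.
|0·0 + 1·0 − t| / √1 = 3
|t| = 3, so t = 3 or t = −3.

t = −3 or t = 3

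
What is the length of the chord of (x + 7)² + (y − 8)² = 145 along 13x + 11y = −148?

√290

Centre (−7, 8), r² = 145. Perpendicular distance d from centre to line = |145| / √290 = 145/√290.
Chord = 2√(r² − d²) = 2·√(145/2) = √290.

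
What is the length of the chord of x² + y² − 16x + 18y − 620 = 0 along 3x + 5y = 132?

Centre (8, −9), r² = 765. Perpendicular distance d from centre to line = |−153| / √34 = 153/√34.
Chord = 2√(r² − d²) = 2·√(153/2) = 3√34.

3√34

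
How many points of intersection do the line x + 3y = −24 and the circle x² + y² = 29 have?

Centre (0, 0), r² = 29. Distance² from centre to line = (24)²/10 = 288/5.
Since d² > r², the line lies outside the circle.

0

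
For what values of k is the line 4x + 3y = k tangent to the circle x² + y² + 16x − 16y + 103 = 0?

k = −33 or k = 17

For a tangent, require d(centre, line) = r = 5.
|4·(−8) + 3·8 − k| / √25 = 5
|k − (−8)| = 5·5, so k = 17 or k = −33.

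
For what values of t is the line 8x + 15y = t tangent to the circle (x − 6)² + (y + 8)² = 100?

The line touches the circle iff its distance from (6, −8) is 10:
|8·6 + 15·(−8) − t| / √289 = 10
|t − (−72)| = 10·17, so t = 98 or t = −242.

t = −242 or t = 98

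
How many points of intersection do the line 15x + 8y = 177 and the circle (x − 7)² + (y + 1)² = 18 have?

0

Substituting the line into the circle gives 289x² − 6446x + 36209 = 0.
Δ = 41550916 − 41857604 = −306688.
No real roots: the line does not meet the circle.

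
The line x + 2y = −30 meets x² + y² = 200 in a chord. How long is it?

Centre (0, 0), r² = 200. Perpendicular distance d from centre to line = |30| / √5 = 30/√5.
Chord = 2√(r² − d²) = 2·√(20) = 4√5.

4√5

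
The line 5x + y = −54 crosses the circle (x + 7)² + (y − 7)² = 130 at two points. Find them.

Substitute y = −5x − 54:
26x² + 624x + 3640 = 0  ⟹  x² + 24x + 140 = 0
x = −10 or x = −14, giving (−10, −4) and (−14, 16).

(−14, 16) and (−10, −4)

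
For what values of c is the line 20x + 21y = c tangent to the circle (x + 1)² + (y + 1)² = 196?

For a tangent, require d(centre, line) = r = 14.
|20·(−1) + 21·(−1) − c| / √841 = 14
|c − (−41)| = 14·29, so c = 365 or c = −447.

c = −447 or c = 365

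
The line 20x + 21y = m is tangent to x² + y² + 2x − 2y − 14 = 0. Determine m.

The line touches the circle iff its distance from (−1, 1) is 4:
|20·(−1) + 21·1 − m| / √841 = 4
|m − (1)| = 4·29, so m = 117 or m = −115.

m = −115 or m = 117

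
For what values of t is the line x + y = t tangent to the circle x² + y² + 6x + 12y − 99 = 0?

The line touches the circle iff its distance from (−3, −6) is 12:
|1·(−3) + 1·(−6) − t| / √2 = 12
|t − (−9)| = 12√2.

t = −9 ± 12√2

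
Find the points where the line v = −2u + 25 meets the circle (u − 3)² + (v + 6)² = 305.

(7, 11) and (19, −13)

From the line, v = −2u + 25. Substituting:
5u² − 130u + 665 = 0  ⟹  u² − 26u + 133 = 0
u = 19 or u = 7, giving (19, −13) and (7, 11).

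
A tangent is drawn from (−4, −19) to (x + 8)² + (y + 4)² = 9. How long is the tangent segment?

Centre (−8, −4), r² = 9. |PO|² = (4)² + (−15)² = 241.
Power of the point: PT² = |PO|² − r² = 232, so PT = 2√58.

2√58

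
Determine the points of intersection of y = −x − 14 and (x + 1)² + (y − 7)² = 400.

(−21, 7) and (−1, −13)

Substitute y = −x − 14:
2x² + 44x + 42 = 0  ⟹  x² + 22x + 21 = 0
x = −1 or x = −21, giving (−1, −13) and (−21, 7).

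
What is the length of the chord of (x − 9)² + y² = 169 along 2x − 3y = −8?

Express y = (8 + 2x)/3 and substitute into the circle:
13x² − 130x − 728 = 0  ⟹  x² − 10x − 56 = 0
x = 14 or x = −4, giving (14, 12) and (−4, 0).
Chord length = distance between (14, 12) and (−4, 0) = √468 = 6√13.

6√13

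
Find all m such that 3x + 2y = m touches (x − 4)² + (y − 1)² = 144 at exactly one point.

The line touches the circle iff its distance from (4, 1) is 12:
|3·4 + 2·1 − m| / √13 = 12
|m − (14)| = 12√13.

m = 14 ± 12√13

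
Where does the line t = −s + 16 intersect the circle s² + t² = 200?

Substitute t = −s + 16:
2s² − 32s + 56 = 0  ⟹  s² − 16s + 28 = 0
s = 14 or s = 2, giving (14, 2) and (2, 14).

(2, 14) and (14, 2)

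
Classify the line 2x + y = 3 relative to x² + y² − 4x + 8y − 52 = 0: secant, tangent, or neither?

secant

Centre (2, −4), r² = 72. Distance² from centre to line = (−3)²/5 = 9/5.
Since d² < r², the line cuts the circle twice.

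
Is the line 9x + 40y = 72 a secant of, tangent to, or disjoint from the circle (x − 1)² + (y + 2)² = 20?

Substituting the line into the circle gives 1681x² − 5936x − 7296 = 0.
Discriminant = (−5936)² − 4·1681·(−7296) = 84294400 > 0.
Two real roots: the line is a secant.

secant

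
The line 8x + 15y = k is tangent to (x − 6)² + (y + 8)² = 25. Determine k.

k = −157 or k = 13

The line touches the circle iff its distance from (6, −8) is 5:
|8·6 + 15·(−8) − k| / √289 = 5
|k − (−72)| = 5·17, so k = 13 or k = −157.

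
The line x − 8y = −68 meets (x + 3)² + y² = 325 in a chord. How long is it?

4√65

From the line, y = (68 + x)/8. Substituting:
65x² + 520x − 15600 = 0  ⟹  x² + 8x − 240 = 0
x = 12 or x = −20, giving (12, 10) and (−20, 6).
Chord length = distance between (12, 10) and (−20, 6) = √1040 = 4√65.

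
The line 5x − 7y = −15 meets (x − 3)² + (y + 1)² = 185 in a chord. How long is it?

Centre (3, −1), r² = 185. Perpendicular distance d from centre to line = |37| / √74 = 37/√74.
Chord = 2√(r² − d²) = 2·√(333/2) = 3√74.

3√74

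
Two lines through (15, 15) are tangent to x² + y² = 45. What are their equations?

2x − y = 15 and x − 2y = −15

Let a tangent through (15, 15) have slope m. Its distance from (0, 0) must equal 3√5:
[m·(−15) − (−15)]² = 45(m² + 1)
2m² − 5m + 2 = 0, so m = 2 or m = 1/2.
Through (15, 15) these give 2x − y = 15 and x − 2y = −15.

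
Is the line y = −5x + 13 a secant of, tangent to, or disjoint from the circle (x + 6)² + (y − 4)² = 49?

disjoint

Substituting the line into the circle gives 26x² − 78x + 68 = 0.
Discriminant = (−78)² − 4·26·(68) = −988 < 0.
No real roots: the line does not meet the circle.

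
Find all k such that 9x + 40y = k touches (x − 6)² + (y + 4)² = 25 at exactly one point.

Tangency holds when the distance from the centre (6, −4) to the line equals the radius 5:
|9·6 + 40·(−4) − k| / √1681 = 5
|k − (−106)| = 5·41, so k = 99 or k = −311.

k = −311 or k = 99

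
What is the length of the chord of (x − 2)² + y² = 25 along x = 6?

6

Centre (2, 0), r² = 25. Perpendicular distance d from centre to line = |−4| / √1 = 4.
Chord = 2√(r² − d²) = 2·√(9) = 6.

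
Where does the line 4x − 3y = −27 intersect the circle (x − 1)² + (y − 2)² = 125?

(−9, −3) and (3, 13)

Express y = (27 + 4x)/3 and substitute into the circle:
25x² + 150x − 675 = 0  ⟹  x² + 6x − 27 = 0
x = 3 or x = −9, giving (3, 13) and (−9, −3).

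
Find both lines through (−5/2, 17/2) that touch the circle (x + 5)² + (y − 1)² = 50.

x + y = 6 and x − 7y = −62

Write the tangent as mx − y + (17/2 − m·(−5/2)) = 0 and set its distance from the centre to 5√2:
[m·(−5/2) − (−15/2)]² = 50(m² + 1)
7m² + 6m − 1 = 0, so m = −1 or m = 1/7.
With m = −1: x + y = 6. With m = 1/7: x − 7y = −62.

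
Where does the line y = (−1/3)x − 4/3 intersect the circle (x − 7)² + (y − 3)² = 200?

Express y = (−4 − x)/3 and substitute into the circle:
10x² − 100x − 1190 = 0  ⟹  x² − 10x − 119 = 0
x = 17 or x = −7, giving (17, −7) and (−7, 1).

(−7, 1) and (17, −7)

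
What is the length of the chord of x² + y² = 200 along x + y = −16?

Substitute y = −x − 16:
2x² + 32x + 56 = 0  ⟹  x² + 16x + 28 = 0
x = −2 or x = −14, giving (−2, −14) and (−14, −2).
|(−2, −14) − (−14, −2)| = √((12)² + (−12)²) = 12√2.

12√2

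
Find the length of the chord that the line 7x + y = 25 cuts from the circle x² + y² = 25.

5√2

The distance from (0, 0) to the line is 25/√50, and r² = 25.
Half the chord is √(r² − d²) = √(25/2), so the full chord is 5√2.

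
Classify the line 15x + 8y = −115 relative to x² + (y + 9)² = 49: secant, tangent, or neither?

secant

Substituting the line into the circle gives 289x² + 1290x − 1287 = 0.
Δ = 1664100 − (−1487772) = 3151872.
Two real roots: the line is a secant.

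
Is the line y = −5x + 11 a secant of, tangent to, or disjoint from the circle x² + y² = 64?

secant

Substituting the line into the circle gives 26x² − 110x + 57 = 0.
Discriminant = (−110)² − 4·26·(57) = 6172 > 0.
Two real roots: the line is a secant.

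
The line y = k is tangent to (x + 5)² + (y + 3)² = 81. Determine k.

For a tangent, require d(centre, line) = r = 9.
|0·(−5) + 1·(−3) − k| / √1 = 9
|k − (−3)| = 9, so k = 6 or k = −12.

k = −12 or k = 6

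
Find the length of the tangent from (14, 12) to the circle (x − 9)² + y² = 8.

√161

The centre is (9, 0) and r = 2√2. The square of the distance from P to the centre is 25 + 144 = 169.
Power of the point: PT² = |PO|² − r² = 161, so PT = √161.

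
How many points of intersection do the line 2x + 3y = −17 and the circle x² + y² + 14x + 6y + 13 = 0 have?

2

Substituting the line into the circle gives 13x² + 158x + 100 = 0.
Discriminant = (158)² − 4·13·(100) = 19764 > 0.
Two real roots: the line is a secant.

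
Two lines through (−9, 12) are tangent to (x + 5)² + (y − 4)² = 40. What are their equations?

Write the tangent as mx − y + (12 − m·(−9)) = 0 and set its distance from the centre to 2√10:
[m·(4) − (−8)]² = 40(m² + 1)
3m² − 8m − 3 = 0, so m = 3 or m = −1/3.
With m = 3: 3x − y = −39. With m = −1/3: x + 3y = 27.

3x − y = −39 and x + 3y = 27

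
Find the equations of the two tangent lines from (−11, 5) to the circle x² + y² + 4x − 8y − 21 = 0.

5x + 4y = −35 and 4x − 5y = −69

Write the tangent as mx − y + (5 − m·(−11)) = 0 and set its distance from the centre to √41:
[m·(9) − (−1)]² = 41(m² + 1)
20m² + 9m − 20 = 0, so m = −5/4 or m = 4/5.
With m = −5/4: 5x + 4y = −35. With m = 4/5: 4x − 5y = −69.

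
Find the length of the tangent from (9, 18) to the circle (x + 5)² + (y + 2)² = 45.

The centre is (−5, −2) and r = 3√5. The square of the distance from P to the centre is 196 + 400 = 596.
Power of the point: PT² = |PO|² − r² = 551, so PT = √551.

√551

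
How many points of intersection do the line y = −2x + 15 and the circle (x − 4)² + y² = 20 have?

2

Substituting the line into the circle gives 5x² − 68x + 221 = 0.
Discriminant = (−68)² − 4·5·(221) = 204 > 0.
Two real roots: the line is a secant.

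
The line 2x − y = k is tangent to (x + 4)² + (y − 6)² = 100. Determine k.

k = −14 ± 10√5

Tangency holds when the distance from the centre (−4, 6) to the line equals the radius 10:
|2·(−4) − 1·6 − k| / √5 = 10
|k − (−14)| = 10√5.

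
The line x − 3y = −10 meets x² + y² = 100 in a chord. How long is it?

The distance from (0, 0) to the line is 10/√10, and r² = 100.
Chord = 2√(r² − d²) = 2·√(90) = 6√10.

6√10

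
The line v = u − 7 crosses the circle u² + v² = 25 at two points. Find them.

From the line, v = u − 7. Substituting:
2u² − 14u + 24 = 0  ⟹  u² − 7u + 12 = 0
u = 4 or u = 3, giving (4, −3) and (3, −4).

(3, −4) and (4, −3)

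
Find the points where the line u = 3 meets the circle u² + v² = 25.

(3, −4) and (3, 4)

The line gives u = 3. Substituting into the circle:
v² − 16 = 0
v = 4 or v = −4, giving (3, 4) and (3, −4).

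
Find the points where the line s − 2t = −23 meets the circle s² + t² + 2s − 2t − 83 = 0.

(−7, 8) and (−3, 10)

Substitute t = (23 + s)/2:
5s² + 50s + 105 = 0  ⟹  s² + 10s + 21 = 0
s = −3 or s = −7, giving (−3, 10) and (−7, 8).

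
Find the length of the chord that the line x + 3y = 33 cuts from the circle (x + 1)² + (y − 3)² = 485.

The distance from (−1, 3) to the line is 25/√10, and r² = 485.
Half the chord is √(r² − d²) = √(845/2), so the full chord is 13√10.

13√10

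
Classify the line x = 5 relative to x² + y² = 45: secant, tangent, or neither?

Substituting the line into the circle gives y² − 20 = 0.
Discriminant = (0)² − 4·1·(−20) = 80 > 0.
Two real roots: the line is a secant.

secant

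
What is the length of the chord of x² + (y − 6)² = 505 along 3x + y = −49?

From the line, y = −3x − 49. Substituting:
10x² + 330x + 2520 = 0  ⟹  x² + 33x + 252 = 0
x = −12 or x = −21, giving (−12, −13) and (−21, 14).
Chord length = distance between (−12, −13) and (−21, 14) = √810 = 9√10.

9√10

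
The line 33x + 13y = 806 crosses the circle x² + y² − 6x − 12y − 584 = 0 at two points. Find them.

Substitute y = (806 − 33x)/13:
1258x² − 49062x + 425204 = 0  ⟹  x² − 39x + 338 = 0
x = 26 or x = 13, giving (26, −4) and (13, 29).

(13, 29) and (26, −4)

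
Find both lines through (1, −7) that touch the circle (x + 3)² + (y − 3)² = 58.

3x + 7y = −46 and 7x − 3y = 28

Let a tangent through (1, −7) have slope m. Its distance from (−3, 3) must equal √58:
[m·(−4) − (10)]² = 58(m² + 1)
21m² − 40m − 21 = 0, so m = −3/7 or m = 7/3.
Through (1, −7) these give 3x + 7y = −46 and 7x − 3y = 28.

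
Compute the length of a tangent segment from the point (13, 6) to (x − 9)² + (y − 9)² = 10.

√15

Centre (9, 9), r² = 10. |PO|² = (4)² + (−3)² = 25.
By the tangent–radius right angle, tangent length = √(|PO|² − r²) = √15.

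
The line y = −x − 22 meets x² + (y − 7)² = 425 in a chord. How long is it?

3√2

Centre (0, 7), r² = 425. Perpendicular distance d from centre to line = |29| / √2 = 29/√2.
Chord = 2√(r² − d²) = 2·√(9/2) = 3√2.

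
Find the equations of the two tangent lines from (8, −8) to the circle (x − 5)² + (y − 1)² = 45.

Let a tangent through (8, −8) have slope m. Its distance from (5, 1) must equal 3√5:
(−3m − (9))² = 45(m² + 1)
2m² − 3m − 2 = 0, so m = 2 or m = −1/2.
With m = 2: 2x − y = 24. With m = −1/2: x + 2y = −8.

2x − y = 24 and x + 2y = −8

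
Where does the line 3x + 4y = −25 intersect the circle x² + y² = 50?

(−7, −1) and (1, −7)

From the line, y = (−25 − 3x)/4. Substituting:
25x² + 150x − 175 = 0  ⟹  x² + 6x − 7 = 0
x = 1 or x = −7, giving (1, −7) and (−7, −1).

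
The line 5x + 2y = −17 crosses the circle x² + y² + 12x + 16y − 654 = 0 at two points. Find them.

(−11, 19) and (9, −31)

Express y = (−17 − 5x)/2 and substitute into the circle:
29x² + 58x − 2871 = 0  ⟹  x² + 2x − 99 = 0
x = 9 or x = −11, giving (9, −31) and (−11, 19).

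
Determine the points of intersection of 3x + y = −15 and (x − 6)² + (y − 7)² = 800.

Substitute y = −3x − 15:
10x² + 120x − 280 = 0  ⟹  x² + 12x − 28 = 0
x = 2 or x = −14, giving (2, −21) and (−14, 27).

(−14, 27) and (2, −21)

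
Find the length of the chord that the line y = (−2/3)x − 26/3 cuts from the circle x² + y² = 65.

From the line, y = (−26 − 2x)/3. Substituting:
13x² + 104x + 91 = 0  ⟹  x² + 8x + 7 = 0
x = −1 or x = −7, giving (−1, −8) and (−7, −4).
Chord length = distance between (−1, −8) and (−7, −4) = √52 = 2√13.

2√13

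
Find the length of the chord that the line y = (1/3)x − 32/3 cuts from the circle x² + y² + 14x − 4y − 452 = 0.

11√10

The distance from (−7, 2) to the line is 45/√10, and r² = 505.
Half the chord is √(r² − d²) = √(605/2), so the full chord is 11√10.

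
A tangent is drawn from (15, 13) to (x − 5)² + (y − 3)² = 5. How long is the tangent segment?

With centre O = (5, 3), |OP|² = 200 and r² = 5.
Power of the point: PT² = |PO|² − r² = 195, so PT = √195.

√195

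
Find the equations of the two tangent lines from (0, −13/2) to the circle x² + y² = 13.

3x + 2y = −13 and 3x − 2y = 13

Write the tangent as mx − y + (−13/2 − m·(0)) = 0 and set its distance from the centre to √13:
(0m − (13/2))² = 13(m² + 1)
4m² − 9 = 0, so m = −3/2 or m = 3/2.
Through (0, −13/2) these give 3x + 2y = −13 and 3x − 2y = 13.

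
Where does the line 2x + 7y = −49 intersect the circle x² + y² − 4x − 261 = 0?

(−14, −3) and (14, −11)

From the line, y = (−49 − 2x)/7. Substituting:
53x² − 10388 = 0  ⟹  x² − 196 = 0
x = 14 or x = −14, giving (14, −11) and (−14, −3).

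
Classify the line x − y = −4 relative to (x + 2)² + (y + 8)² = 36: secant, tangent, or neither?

Substituting the line into the circle gives 2x² + 28x + 112 = 0.
Δ = 784 − 896 = −112.
No real roots: the line does not meet the circle.

neither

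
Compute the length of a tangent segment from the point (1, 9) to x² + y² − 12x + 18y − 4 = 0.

2√57

With centre O = (6, −9), |OP|² = 349 and r² = 121.
The tangent meets the radius at right angles, so tangent² = |PO|² − r² = 349 − 121 = 228.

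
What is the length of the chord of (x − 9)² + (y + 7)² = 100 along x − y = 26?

The distance from (9, −7) to the line is 10/√2, and r² = 100.
Half the chord is √(r² − d²) = √(50), so the full chord is 10√2.

10√2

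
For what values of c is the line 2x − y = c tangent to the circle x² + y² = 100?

c = ±10√5

For a tangent, require d(centre, line) = r = 10.
|2·0 − 1·0 − c| / √5 = 10
|c| = 10√5.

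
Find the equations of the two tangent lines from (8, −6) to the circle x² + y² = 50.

A line y − (−6) = m(x − (8)) is tangent when its distance from (0, 0) is 5√2:
[m·(−8) − (6)]² = 50(m² + 1)
7m² + 48m − 7 = 0, so m = −7 or m = 1/7.
With m = −7: 7x + y = 50. With m = 1/7: x − 7y = 50.

7x + y = 50 and x − 7y = 50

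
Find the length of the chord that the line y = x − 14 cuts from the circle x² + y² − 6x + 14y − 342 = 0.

Centre (3, −7), r² = 400. Perpendicular distance d from centre to line = |−4| / √2 = 4/√2.
Half the chord is √(r² − d²) = √(392), so the full chord is 28√2.

28√2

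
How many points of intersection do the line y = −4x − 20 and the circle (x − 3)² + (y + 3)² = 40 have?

0

Substituting the line into the circle gives 17x² + 130x + 258 = 0.
Δ = 16900 − 17544 = −644.
No real roots: the line does not meet the circle.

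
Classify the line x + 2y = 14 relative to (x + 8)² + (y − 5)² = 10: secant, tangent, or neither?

neither

Substituting the line into the circle gives 5x² + 56x + 232 = 0.
Δ = 3136 − 4640 = −1504.
No real roots: the line does not meet the circle.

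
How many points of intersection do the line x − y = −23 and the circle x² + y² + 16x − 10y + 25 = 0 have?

Centre (−8, 5), r² = 64. Distance² from centre to line = (10)²/2 = 50.
Since d² < r², the line cuts the circle twice.

2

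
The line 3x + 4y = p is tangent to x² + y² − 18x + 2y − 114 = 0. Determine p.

p = −47 or p = 93

Tangency holds when the distance from the centre (9, −1) to the line equals the radius 14:
|3·9 + 4·(−1) − p| / √25 = 14
|p − (23)| = 14·5, so p = 93 or p = −47.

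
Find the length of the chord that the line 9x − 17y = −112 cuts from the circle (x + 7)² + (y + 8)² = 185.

√370

The distance from (−7, −8) to the line is 185/√370, and r² = 185.
Half the chord is √(r² − d²) = √(185/2), so the full chord is √370.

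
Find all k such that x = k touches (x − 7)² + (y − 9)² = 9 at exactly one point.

k = 4 or k = 10

The line touches the circle iff its distance from (7, 9) is 3:
|1·7 + 0·9 − k| / √1 = 3
|k − (7)| = 3, so k = 10 or k = 4.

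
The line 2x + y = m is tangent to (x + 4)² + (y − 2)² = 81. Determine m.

For a tangent, require d(centre, line) = r = 9.
|2·(−4) + 1·2 − m| / √5 = 9
|m − (−6)| = 9√5.

m = −6 ± 9√5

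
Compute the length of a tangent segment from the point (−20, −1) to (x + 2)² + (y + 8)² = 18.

Centre (−2, −8), r² = 18. |PO|² = (−18)² + (7)² = 373.
Power of the point: PT² = |PO|² − r² = 355, so PT = √355.

√355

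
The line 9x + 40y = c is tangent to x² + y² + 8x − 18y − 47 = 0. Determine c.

c = −168 or c = 816

The line touches the circle iff its distance from (−4, 9) is 12:
|9·(−4) + 40·9 − c| / √1681 = 12
|c − (324)| = 12·41, so c = 816 or c = −168.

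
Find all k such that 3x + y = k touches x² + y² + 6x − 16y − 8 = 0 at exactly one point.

The line touches the circle iff its distance from (−3, 8) is 9:
|3·(−3) + 1·8 − k| / √10 = 9
|k − (−1)| = 9√10.

k = −1 ± 9√10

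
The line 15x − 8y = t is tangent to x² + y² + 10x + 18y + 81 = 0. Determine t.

The line touches the circle iff its distance from (−5, −9) is 5:
|15·(−5) − 8·(−9) − t| / √289 = 5
|t − (−3)| = 5·17, so t = 82 or t = −88.

t = −88 or t = 82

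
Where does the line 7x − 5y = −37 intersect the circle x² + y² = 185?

From the line, y = (37 + 7x)/5. Substituting:
74x² + 518x − 3256 = 0  ⟹  x² + 7x − 44 = 0
x = 4 or x = −11, giving (4, 13) and (−11, −8).

(−11, −8) and (4, 13)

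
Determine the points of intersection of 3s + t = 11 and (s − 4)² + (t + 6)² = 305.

(0, 11) and (11, −22)

Express t = −3s + 11 and substitute into the circle:
10s² − 110s = 0  ⟹  s² − 11s = 0
s = 11 or s = 0, giving (11, −22) and (0, 11).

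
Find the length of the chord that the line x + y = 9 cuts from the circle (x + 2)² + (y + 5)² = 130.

Substitute y = −x + 9:
2x² − 24x + 70 = 0  ⟹  x² − 12x + 35 = 0
x = 7 or x = 5, giving (7, 2) and (5, 4).
Chord length = distance between (7, 2) and (5, 4) = √8 = 2√2.

2√2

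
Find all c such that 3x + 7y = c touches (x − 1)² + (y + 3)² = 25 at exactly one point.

Tangency holds when the distance from the centre (1, −3) to the line equals the radius 5:
|3·1 + 7·(−3) − c| / √58 = 5
|c − (−18)| = 5√58.

c = −18 ± 5√58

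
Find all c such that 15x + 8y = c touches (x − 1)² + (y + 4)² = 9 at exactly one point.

Tangency holds when the distance from the centre (1, −4) to the line equals the radius 3:
|15·1 + 8·(−4) − c| / √289 = 3
|c − (−17)| = 3·17, so c = 34 or c = −68.

c = −68 or c = 34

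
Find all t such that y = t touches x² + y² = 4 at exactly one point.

t = −2 or t = 2

Tangency holds when the distance from the centre (0, 0) to the line equals the radius 2:
|0·0 + 1·0 − t| / √1 = 2
|t| = 2, so t = 2 or t = −2.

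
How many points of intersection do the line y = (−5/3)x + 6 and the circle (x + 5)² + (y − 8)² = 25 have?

Substituting the line into the circle gives 34x² + 150x + 36 = 0.
Δ = 22500 − 4896 = 17604.
Two real roots: the line is a secant.

2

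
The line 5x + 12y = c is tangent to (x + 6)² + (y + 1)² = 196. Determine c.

Tangency holds when the distance from the centre (−6, −1) to the line equals the radius 14:
|5·(−6) + 12·(−1) − c| / √169 = 14
|c − (−42)| = 14·13, so c = 140 or c = −224.

c = −224 or c = 140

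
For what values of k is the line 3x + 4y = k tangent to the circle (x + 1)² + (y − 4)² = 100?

For a tangent, require d(centre, line) = r = 10.
|3·(−1) + 4·4 − k| / √25 = 10
|k − (13)| = 10·5, so k = 63 or k = −37.

k = −37 or k = 63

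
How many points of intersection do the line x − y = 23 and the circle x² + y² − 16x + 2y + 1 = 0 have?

Centre (8, −1), r² = 64. Distance² from centre to line = (−14)²/2 = 98.
Since d² > r², the line lies outside the circle.

0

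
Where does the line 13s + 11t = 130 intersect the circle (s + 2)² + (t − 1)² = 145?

(−1, 13) and (10, 0)

Substitute t = (130 − 13s)/11:
290s² − 2610s − 2900 = 0  ⟹  s² − 9s − 10 = 0
s = 10 or s = −1, giving (10, 0) and (−1, 13).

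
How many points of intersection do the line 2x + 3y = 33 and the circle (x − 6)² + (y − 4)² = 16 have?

2

Substituting the line into the circle gives 13x² − 192x + 621 = 0.
Discriminant = (−192)² − 4·13·(621) = 4572 > 0.
Two real roots: the line is a secant.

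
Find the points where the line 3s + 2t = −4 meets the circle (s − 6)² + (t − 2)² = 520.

From the line, t = (−4 − 3s)/2. Substituting:
13s² − 1872 = 0  ⟹  s² − 144 = 0
s = 12 or s = −12, giving (12, −20) and (−12, 16).

(−12, 16) and (12, −20)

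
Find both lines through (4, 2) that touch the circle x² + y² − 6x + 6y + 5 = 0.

Let a tangent through (4, 2) have slope m. Its distance from (3, −3) must equal √13:
(−1m − (−5))² = 13(m² + 1)
6m² + 5m − 6 = 0, so m = −3/2 or m = 2/3.
With m = −3/2: 3x + 2y = 16. With m = 2/3: 2x − 3y = 2.

3x + 2y = 16 and 2x − 3y = 2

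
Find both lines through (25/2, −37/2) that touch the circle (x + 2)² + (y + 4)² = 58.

7x + 3y = 32 and 3x + 7y = −92

Write the tangent as mx − y + (−37/2 − m·(25/2)) = 0 and set its distance from the centre to √58:
[m·(−29/2) − (29/2)]² = 58(m² + 1)
21m² + 58m + 21 = 0, so m = −7/3 or m = −3/7.
With m = −7/3: 7x + 3y = 32. With m = −3/7: 3x + 7y = −92.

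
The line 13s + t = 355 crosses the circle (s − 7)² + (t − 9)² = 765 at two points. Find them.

Express t = −13s + 355 and substitute into the circle:
170s² − 9010s + 119000 = 0  ⟹  s² − 53s + 700 = 0
s = 28 or s = 25, giving (28, −9) and (25, 30).

(25, 30) and (28, −9)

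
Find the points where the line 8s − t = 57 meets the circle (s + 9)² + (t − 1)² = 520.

(5, −17) and (9, 15)

Substitute t = 8s − 57:
65s² − 910s + 2925 = 0  ⟹  s² − 14s + 45 = 0
s = 9 or s = 5, giving (9, 15) and (5, −17).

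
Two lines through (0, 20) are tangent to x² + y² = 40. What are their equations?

A line y − (20) = m(x − (0)) is tangent when its distance from (0, 0) is 2√10:
(0m − (−20))² = 40(m² + 1)
m² − 9 = 0, so m = −3 or m = 3.
With m = −3: 3x + y = 20. With m = 3: 3x − y = −20.

3x + y = 20 and 3x − y = −20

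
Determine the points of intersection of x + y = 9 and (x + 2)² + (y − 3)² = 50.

(−1, 10) and (5, 4)

Express y = −x + 9 and substitute into the circle:
2x² − 8x − 10 = 0  ⟹  x² − 4x − 5 = 0
x = 5 or x = −1, giving (5, 4) and (−1, 10).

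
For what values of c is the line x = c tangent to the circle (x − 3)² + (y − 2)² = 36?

Tangency holds when the distance from the centre (3, 2) to the line equals the radius 6:
|1·3 + 0·2 − c| / √1 = 6
|c − (3)| = 6, so c = 9 or c = −3.

c = −3 or c = 9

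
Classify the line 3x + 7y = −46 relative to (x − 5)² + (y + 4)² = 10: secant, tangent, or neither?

d² = (3·5 + 7·(−4) − (−46))²/58 = 1089/58; r² = 10.
Since d² > r², the line lies outside the circle.

neither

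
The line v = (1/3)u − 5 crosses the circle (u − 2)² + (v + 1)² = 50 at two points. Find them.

Substitute v = (−15 + u)/3:
10u² − 60u − 270 = 0  ⟹  u² − 6u − 27 = 0
u = 9 or u = −3, giving (9, −2) and (−3, −6).

(−3, −6) and (9, −2)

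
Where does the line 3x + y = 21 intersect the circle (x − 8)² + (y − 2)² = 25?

From the line, y = −3x + 21. Substituting:
10x² − 130x + 400 = 0  ⟹  x² − 13x + 40 = 0
x = 8 or x = 5, giving (8, −3) and (5, 6).

(5, 6) and (8, −3)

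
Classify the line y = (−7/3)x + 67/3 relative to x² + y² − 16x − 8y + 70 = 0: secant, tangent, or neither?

d² = (7·8 + 3·4 − (67))²/58 = 1/58; r² = 10.
Since d² < r², the line cuts the circle twice.

secant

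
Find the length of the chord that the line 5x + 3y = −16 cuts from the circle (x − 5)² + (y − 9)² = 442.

6√34

The distance from (5, 9) to the line is 68/√34, and r² = 442.
Chord = 2√(r² − d²) = 2·√(306) = 6√34.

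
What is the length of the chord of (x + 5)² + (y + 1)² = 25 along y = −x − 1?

5√2

Substitute y = −x − 1:
2x² + 10x = 0  ⟹  x² + 5x = 0
x = 0 or x = −5, giving (0, −1) and (−5, 4).
|(0, −1) − (−5, 4)| = √((5)² + (−5)²) = 5√2.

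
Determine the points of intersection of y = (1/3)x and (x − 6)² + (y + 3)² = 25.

(3, 1) and (6, 2)

From the line, y = (x)/3. Substituting:
10x² − 90x + 180 = 0  ⟹  x² − 9x + 18 = 0
x = 6 or x = 3, giving (6, 2) and (3, 1).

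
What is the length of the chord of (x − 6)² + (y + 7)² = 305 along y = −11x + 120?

Substitute y = −11x + 120:
122x² − 2806x + 15860 = 0  ⟹  x² − 23x + 130 = 0
x = 13 or x = 10, giving (13, −23) and (10, 10).
Chord length = distance between (13, −23) and (10, 10) = √1098 = 3√122.

3√122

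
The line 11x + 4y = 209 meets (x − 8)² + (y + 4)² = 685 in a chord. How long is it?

4√137

The distance from (8, −4) to the line is 137/√137, and r² = 685.
Half the chord is √(r² − d²) = √(548), so the full chord is 4√137.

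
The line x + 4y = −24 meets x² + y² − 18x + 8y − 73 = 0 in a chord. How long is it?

Centre (9, −4), r² = 170. Perpendicular distance d from centre to line = |17| / √17 = 17/√17.
Half the chord is √(r² − d²) = √(153), so the full chord is 6√17.

6√17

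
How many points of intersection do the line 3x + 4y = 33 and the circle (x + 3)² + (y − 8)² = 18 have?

2

Substituting the line into the circle gives 25x² + 90x − 143 = 0.
Δ = 8100 − (−14300) = 22400.
Two real roots: the line is a secant.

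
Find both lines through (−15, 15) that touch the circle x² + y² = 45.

Write the tangent as mx − y + (15 − m·(−15)) = 0 and set its distance from the centre to 3√5:
[m·(15) − (−15)]² = 45(m² + 1)
2m² + 5m + 2 = 0, so m = −1/2 or m = −2.
With m = −1/2: x + 2y = 15. With m = −2: 2x + y = −15.

x + 2y = 15 and 2x + y = −15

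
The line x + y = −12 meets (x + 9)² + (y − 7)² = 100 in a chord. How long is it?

10√2

Centre (−9, 7), r² = 100. Perpendicular distance d from centre to line = |10| / √2 = 10/√2.
Chord = 2√(r² − d²) = 2·√(50) = 10√2.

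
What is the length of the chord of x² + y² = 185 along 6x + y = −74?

2√37

Substitute y = −6x − 74:
37x² + 888x + 5291 = 0  ⟹  x² + 24x + 143 = 0
x = −11 or x = −13, giving (−11, −8) and (−13, 4).
|(−11, −8) − (−13, 4)| = √((2)² + (−12)²) = 2√37.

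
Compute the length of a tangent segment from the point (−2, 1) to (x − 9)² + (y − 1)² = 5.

With centre O = (9, 1), |OP|² = 121 and r² = 5.
By the tangent–radius right angle, tangent length = √(|PO|² − r²) = √116 = 2√29.

2√29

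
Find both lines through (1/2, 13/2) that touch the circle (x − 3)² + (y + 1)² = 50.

A line y − (13/2) = m(x − (1/2)) is tangent when its distance from (3, −1) is 5√2:
(5/2m − (−15/2))² = 50(m² + 1)
7m² − 6m − 1 = 0, so m = 1 or m = −1/7.
Through (1/2, 13/2) these give x − y = −6 and x + 7y = 46.

x − y = −6 and x + 7y = 46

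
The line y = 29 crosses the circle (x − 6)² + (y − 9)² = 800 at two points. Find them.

Express y = 29 and substitute into the circle:
x² − 12x − 364 = 0
x = 26 or x = −14, giving (26, 29) and (−14, 29).

(−14, 29) and (26, 29)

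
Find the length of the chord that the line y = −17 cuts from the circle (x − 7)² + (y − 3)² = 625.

30

The distance from (7, 3) to the line is 20, and r² = 625.
Chord = 2√(r² − d²) = 2·√(225) = 30.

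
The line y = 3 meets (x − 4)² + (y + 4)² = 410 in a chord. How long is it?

From the line, y = 3. Substituting:
x² − 8x − 345 = 0
x = 23 or x = −15, giving (23, 3) and (−15, 3).
Chord length = distance between (23, 3) and (−15, 3) = √1444 = 38.

38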